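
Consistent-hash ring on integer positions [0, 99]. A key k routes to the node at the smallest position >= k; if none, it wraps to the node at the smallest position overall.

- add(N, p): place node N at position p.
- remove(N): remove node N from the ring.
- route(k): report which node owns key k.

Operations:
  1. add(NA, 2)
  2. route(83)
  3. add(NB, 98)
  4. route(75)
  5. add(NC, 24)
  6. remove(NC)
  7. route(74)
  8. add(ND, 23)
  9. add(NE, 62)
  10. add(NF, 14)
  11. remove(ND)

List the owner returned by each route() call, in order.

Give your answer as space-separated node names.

Answer: NA NB NB

Derivation:
Op 1: add NA@2 -> ring=[2:NA]
Op 2: route key 83: none >= 83, wrap to smallest pos 2 -> NA
Op 3: add NB@98 -> ring=[2:NA,98:NB]
Op 4: route key 75: smallest pos >= 75 is 98 -> NB
Op 5: add NC@24 -> ring=[2:NA,24:NC,98:NB]
Op 6: remove NC -> ring=[2:NA,98:NB]
Op 7: route key 74: smallest pos >= 74 is 98 -> NB
Op 8: add ND@23 -> ring=[2:NA,23:ND,98:NB]
Op 9: add NE@62 -> ring=[2:NA,23:ND,62:NE,98:NB]
Op 10: add NF@14 -> ring=[2:NA,14:NF,23:ND,62:NE,98:NB]
Op 11: remove ND -> ring=[2:NA,14:NF,62:NE,98:NB]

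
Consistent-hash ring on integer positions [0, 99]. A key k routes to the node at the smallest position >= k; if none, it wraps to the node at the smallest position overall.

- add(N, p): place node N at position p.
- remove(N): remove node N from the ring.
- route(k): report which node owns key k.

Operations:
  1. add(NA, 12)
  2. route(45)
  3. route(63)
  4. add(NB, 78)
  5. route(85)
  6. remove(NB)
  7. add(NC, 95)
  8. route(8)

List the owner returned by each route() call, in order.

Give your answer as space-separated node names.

Answer: NA NA NA NA

Derivation:
Op 1: add NA@12 -> ring=[12:NA]
Op 2: route key 45: none >= 45, wrap to smallest pos 12 -> NA
Op 3: route key 63: none >= 63, wrap to smallest pos 12 -> NA
Op 4: add NB@78 -> ring=[12:NA,78:NB]
Op 5: route key 85: none >= 85, wrap to smallest pos 12 -> NA
Op 6: remove NB -> ring=[12:NA]
Op 7: add NC@95 -> ring=[12:NA,95:NC]
Op 8: route key 8: smallest pos >= 8 is 12 -> NA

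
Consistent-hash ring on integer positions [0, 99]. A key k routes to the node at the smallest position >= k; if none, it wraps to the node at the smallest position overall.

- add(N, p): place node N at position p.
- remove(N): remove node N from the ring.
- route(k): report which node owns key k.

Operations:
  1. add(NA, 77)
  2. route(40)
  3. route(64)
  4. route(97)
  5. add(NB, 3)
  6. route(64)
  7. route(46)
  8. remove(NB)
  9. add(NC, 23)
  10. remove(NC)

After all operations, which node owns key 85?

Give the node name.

Op 1: add NA@77 -> ring=[77:NA]
Op 2: route key 40: smallest pos >= 40 is 77 -> NA
Op 3: route key 64: smallest pos >= 64 is 77 -> NA
Op 4: route key 97: none >= 97, wrap to smallest pos 77 -> NA
Op 5: add NB@3 -> ring=[3:NB,77:NA]
Op 6: route key 64: smallest pos >= 64 is 77 -> NA
Op 7: route key 46: smallest pos >= 46 is 77 -> NA
Op 8: remove NB -> ring=[77:NA]
Op 9: add NC@23 -> ring=[23:NC,77:NA]
Op 10: remove NC -> ring=[77:NA]
Final route key 85: none >= 85, wrap to smallest pos 77 -> NA

Answer: NA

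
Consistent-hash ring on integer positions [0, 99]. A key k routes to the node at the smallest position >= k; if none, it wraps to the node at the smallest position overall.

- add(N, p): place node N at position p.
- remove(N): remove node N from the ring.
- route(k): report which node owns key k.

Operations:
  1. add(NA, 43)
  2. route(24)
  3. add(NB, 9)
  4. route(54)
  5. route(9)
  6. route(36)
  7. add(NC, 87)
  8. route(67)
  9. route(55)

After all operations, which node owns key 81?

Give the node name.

Op 1: add NA@43 -> ring=[43:NA]
Op 2: route key 24: smallest pos >= 24 is 43 -> NA
Op 3: add NB@9 -> ring=[9:NB,43:NA]
Op 4: route key 54: none >= 54, wrap to smallest pos 9 -> NB
Op 5: route key 9: smallest pos >= 9 is 9 -> NB
Op 6: route key 36: smallest pos >= 36 is 43 -> NA
Op 7: add NC@87 -> ring=[9:NB,43:NA,87:NC]
Op 8: route key 67: smallest pos >= 67 is 87 -> NC
Op 9: route key 55: smallest pos >= 55 is 87 -> NC
Final route key 81: smallest pos >= 81 is 87 -> NC

Answer: NC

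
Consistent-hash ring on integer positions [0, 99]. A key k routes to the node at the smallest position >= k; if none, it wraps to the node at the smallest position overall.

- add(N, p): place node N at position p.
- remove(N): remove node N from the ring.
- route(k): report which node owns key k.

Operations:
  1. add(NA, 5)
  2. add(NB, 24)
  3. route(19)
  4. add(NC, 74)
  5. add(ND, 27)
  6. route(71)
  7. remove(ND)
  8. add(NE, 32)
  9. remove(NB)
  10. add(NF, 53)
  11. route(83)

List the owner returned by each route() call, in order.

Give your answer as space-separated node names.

Op 1: add NA@5 -> ring=[5:NA]
Op 2: add NB@24 -> ring=[5:NA,24:NB]
Op 3: route key 19: smallest pos >= 19 is 24 -> NB
Op 4: add NC@74 -> ring=[5:NA,24:NB,74:NC]
Op 5: add ND@27 -> ring=[5:NA,24:NB,27:ND,74:NC]
Op 6: route key 71: smallest pos >= 71 is 74 -> NC
Op 7: remove ND -> ring=[5:NA,24:NB,74:NC]
Op 8: add NE@32 -> ring=[5:NA,24:NB,32:NE,74:NC]
Op 9: remove NB -> ring=[5:NA,32:NE,74:NC]
Op 10: add NF@53 -> ring=[5:NA,32:NE,53:NF,74:NC]
Op 11: route key 83: none >= 83, wrap to smallest pos 5 -> NA

Answer: NB NC NA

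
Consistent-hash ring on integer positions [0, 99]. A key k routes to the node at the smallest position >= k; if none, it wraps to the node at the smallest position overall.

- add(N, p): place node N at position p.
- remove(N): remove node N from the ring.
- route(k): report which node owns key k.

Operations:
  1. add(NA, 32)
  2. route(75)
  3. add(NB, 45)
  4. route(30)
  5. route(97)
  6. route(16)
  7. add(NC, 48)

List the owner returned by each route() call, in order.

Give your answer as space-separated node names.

Op 1: add NA@32 -> ring=[32:NA]
Op 2: route key 75: none >= 75, wrap to smallest pos 32 -> NA
Op 3: add NB@45 -> ring=[32:NA,45:NB]
Op 4: route key 30: smallest pos >= 30 is 32 -> NA
Op 5: route key 97: none >= 97, wrap to smallest pos 32 -> NA
Op 6: route key 16: smallest pos >= 16 is 32 -> NA
Op 7: add NC@48 -> ring=[32:NA,45:NB,48:NC]

Answer: NA NA NA NA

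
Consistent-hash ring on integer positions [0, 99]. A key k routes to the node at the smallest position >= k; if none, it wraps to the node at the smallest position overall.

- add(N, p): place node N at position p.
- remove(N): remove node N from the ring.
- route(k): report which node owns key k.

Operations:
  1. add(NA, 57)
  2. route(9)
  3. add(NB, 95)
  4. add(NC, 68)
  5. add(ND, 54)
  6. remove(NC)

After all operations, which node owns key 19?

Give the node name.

Op 1: add NA@57 -> ring=[57:NA]
Op 2: route key 9: smallest pos >= 9 is 57 -> NA
Op 3: add NB@95 -> ring=[57:NA,95:NB]
Op 4: add NC@68 -> ring=[57:NA,68:NC,95:NB]
Op 5: add ND@54 -> ring=[54:ND,57:NA,68:NC,95:NB]
Op 6: remove NC -> ring=[54:ND,57:NA,95:NB]
Final route key 19: smallest pos >= 19 is 54 -> ND

Answer: ND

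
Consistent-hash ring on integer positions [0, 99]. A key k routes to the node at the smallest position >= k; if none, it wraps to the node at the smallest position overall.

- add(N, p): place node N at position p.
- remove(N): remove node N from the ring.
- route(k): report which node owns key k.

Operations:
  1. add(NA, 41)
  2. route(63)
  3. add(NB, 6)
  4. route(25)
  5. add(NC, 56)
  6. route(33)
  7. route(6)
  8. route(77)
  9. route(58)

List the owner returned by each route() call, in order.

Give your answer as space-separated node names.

Answer: NA NA NA NB NB NB

Derivation:
Op 1: add NA@41 -> ring=[41:NA]
Op 2: route key 63: none >= 63, wrap to smallest pos 41 -> NA
Op 3: add NB@6 -> ring=[6:NB,41:NA]
Op 4: route key 25: smallest pos >= 25 is 41 -> NA
Op 5: add NC@56 -> ring=[6:NB,41:NA,56:NC]
Op 6: route key 33: smallest pos >= 33 is 41 -> NA
Op 7: route key 6: smallest pos >= 6 is 6 -> NB
Op 8: route key 77: none >= 77, wrap to smallest pos 6 -> NB
Op 9: route key 58: none >= 58, wrap to smallest pos 6 -> NB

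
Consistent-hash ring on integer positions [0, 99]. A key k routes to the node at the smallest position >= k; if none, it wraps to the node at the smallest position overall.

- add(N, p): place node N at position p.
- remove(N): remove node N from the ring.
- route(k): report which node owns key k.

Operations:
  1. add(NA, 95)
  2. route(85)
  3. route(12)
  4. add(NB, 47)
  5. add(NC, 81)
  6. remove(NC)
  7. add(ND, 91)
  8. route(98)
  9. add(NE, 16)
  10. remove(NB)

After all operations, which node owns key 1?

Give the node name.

Op 1: add NA@95 -> ring=[95:NA]
Op 2: route key 85: smallest pos >= 85 is 95 -> NA
Op 3: route key 12: smallest pos >= 12 is 95 -> NA
Op 4: add NB@47 -> ring=[47:NB,95:NA]
Op 5: add NC@81 -> ring=[47:NB,81:NC,95:NA]
Op 6: remove NC -> ring=[47:NB,95:NA]
Op 7: add ND@91 -> ring=[47:NB,91:ND,95:NA]
Op 8: route key 98: none >= 98, wrap to smallest pos 47 -> NB
Op 9: add NE@16 -> ring=[16:NE,47:NB,91:ND,95:NA]
Op 10: remove NB -> ring=[16:NE,91:ND,95:NA]
Final route key 1: smallest pos >= 1 is 16 -> NE

Answer: NE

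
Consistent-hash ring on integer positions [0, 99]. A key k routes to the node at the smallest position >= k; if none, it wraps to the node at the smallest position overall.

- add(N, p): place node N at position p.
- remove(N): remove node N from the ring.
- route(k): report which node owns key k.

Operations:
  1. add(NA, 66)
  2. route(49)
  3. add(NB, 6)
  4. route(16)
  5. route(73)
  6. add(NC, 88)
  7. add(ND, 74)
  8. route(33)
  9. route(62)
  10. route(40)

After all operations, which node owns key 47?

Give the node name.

Op 1: add NA@66 -> ring=[66:NA]
Op 2: route key 49: smallest pos >= 49 is 66 -> NA
Op 3: add NB@6 -> ring=[6:NB,66:NA]
Op 4: route key 16: smallest pos >= 16 is 66 -> NA
Op 5: route key 73: none >= 73, wrap to smallest pos 6 -> NB
Op 6: add NC@88 -> ring=[6:NB,66:NA,88:NC]
Op 7: add ND@74 -> ring=[6:NB,66:NA,74:ND,88:NC]
Op 8: route key 33: smallest pos >= 33 is 66 -> NA
Op 9: route key 62: smallest pos >= 62 is 66 -> NA
Op 10: route key 40: smallest pos >= 40 is 66 -> NA
Final route key 47: smallest pos >= 47 is 66 -> NA

Answer: NA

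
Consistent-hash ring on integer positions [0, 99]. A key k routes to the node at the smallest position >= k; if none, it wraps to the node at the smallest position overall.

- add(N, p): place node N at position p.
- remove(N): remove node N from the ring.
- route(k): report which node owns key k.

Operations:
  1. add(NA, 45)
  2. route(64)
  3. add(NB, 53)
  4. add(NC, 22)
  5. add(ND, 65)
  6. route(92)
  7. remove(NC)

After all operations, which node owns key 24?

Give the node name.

Op 1: add NA@45 -> ring=[45:NA]
Op 2: route key 64: none >= 64, wrap to smallest pos 45 -> NA
Op 3: add NB@53 -> ring=[45:NA,53:NB]
Op 4: add NC@22 -> ring=[22:NC,45:NA,53:NB]
Op 5: add ND@65 -> ring=[22:NC,45:NA,53:NB,65:ND]
Op 6: route key 92: none >= 92, wrap to smallest pos 22 -> NC
Op 7: remove NC -> ring=[45:NA,53:NB,65:ND]
Final route key 24: smallest pos >= 24 is 45 -> NA

Answer: NA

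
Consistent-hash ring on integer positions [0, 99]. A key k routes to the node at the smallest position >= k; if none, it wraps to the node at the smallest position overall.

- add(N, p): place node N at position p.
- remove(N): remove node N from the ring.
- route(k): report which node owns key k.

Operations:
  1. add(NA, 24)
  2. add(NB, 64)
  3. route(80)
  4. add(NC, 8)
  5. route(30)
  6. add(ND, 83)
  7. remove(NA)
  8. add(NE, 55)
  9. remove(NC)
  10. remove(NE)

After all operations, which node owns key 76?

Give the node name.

Op 1: add NA@24 -> ring=[24:NA]
Op 2: add NB@64 -> ring=[24:NA,64:NB]
Op 3: route key 80: none >= 80, wrap to smallest pos 24 -> NA
Op 4: add NC@8 -> ring=[8:NC,24:NA,64:NB]
Op 5: route key 30: smallest pos >= 30 is 64 -> NB
Op 6: add ND@83 -> ring=[8:NC,24:NA,64:NB,83:ND]
Op 7: remove NA -> ring=[8:NC,64:NB,83:ND]
Op 8: add NE@55 -> ring=[8:NC,55:NE,64:NB,83:ND]
Op 9: remove NC -> ring=[55:NE,64:NB,83:ND]
Op 10: remove NE -> ring=[64:NB,83:ND]
Final route key 76: smallest pos >= 76 is 83 -> ND

Answer: ND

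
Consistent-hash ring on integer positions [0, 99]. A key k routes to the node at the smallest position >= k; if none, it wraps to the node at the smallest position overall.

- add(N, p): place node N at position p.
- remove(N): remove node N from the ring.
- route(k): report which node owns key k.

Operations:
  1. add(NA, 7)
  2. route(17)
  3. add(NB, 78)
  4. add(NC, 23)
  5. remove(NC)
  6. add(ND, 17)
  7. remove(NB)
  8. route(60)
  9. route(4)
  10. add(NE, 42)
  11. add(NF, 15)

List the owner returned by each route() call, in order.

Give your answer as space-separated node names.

Answer: NA NA NA

Derivation:
Op 1: add NA@7 -> ring=[7:NA]
Op 2: route key 17: none >= 17, wrap to smallest pos 7 -> NA
Op 3: add NB@78 -> ring=[7:NA,78:NB]
Op 4: add NC@23 -> ring=[7:NA,23:NC,78:NB]
Op 5: remove NC -> ring=[7:NA,78:NB]
Op 6: add ND@17 -> ring=[7:NA,17:ND,78:NB]
Op 7: remove NB -> ring=[7:NA,17:ND]
Op 8: route key 60: none >= 60, wrap to smallest pos 7 -> NA
Op 9: route key 4: smallest pos >= 4 is 7 -> NA
Op 10: add NE@42 -> ring=[7:NA,17:ND,42:NE]
Op 11: add NF@15 -> ring=[7:NA,15:NF,17:ND,42:NE]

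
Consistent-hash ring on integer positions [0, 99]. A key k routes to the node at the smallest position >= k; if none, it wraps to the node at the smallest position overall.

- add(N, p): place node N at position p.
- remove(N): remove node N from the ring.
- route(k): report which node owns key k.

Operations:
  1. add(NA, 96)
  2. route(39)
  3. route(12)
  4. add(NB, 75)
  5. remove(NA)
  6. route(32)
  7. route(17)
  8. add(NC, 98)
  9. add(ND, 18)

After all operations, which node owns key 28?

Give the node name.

Op 1: add NA@96 -> ring=[96:NA]
Op 2: route key 39: smallest pos >= 39 is 96 -> NA
Op 3: route key 12: smallest pos >= 12 is 96 -> NA
Op 4: add NB@75 -> ring=[75:NB,96:NA]
Op 5: remove NA -> ring=[75:NB]
Op 6: route key 32: smallest pos >= 32 is 75 -> NB
Op 7: route key 17: smallest pos >= 17 is 75 -> NB
Op 8: add NC@98 -> ring=[75:NB,98:NC]
Op 9: add ND@18 -> ring=[18:ND,75:NB,98:NC]
Final route key 28: smallest pos >= 28 is 75 -> NB

Answer: NB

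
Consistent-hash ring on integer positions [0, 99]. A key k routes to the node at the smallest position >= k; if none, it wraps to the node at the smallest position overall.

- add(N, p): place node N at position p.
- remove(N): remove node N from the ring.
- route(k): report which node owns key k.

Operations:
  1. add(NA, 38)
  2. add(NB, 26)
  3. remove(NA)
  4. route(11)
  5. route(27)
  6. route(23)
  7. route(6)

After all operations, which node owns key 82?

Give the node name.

Answer: NB

Derivation:
Op 1: add NA@38 -> ring=[38:NA]
Op 2: add NB@26 -> ring=[26:NB,38:NA]
Op 3: remove NA -> ring=[26:NB]
Op 4: route key 11: smallest pos >= 11 is 26 -> NB
Op 5: route key 27: none >= 27, wrap to smallest pos 26 -> NB
Op 6: route key 23: smallest pos >= 23 is 26 -> NB
Op 7: route key 6: smallest pos >= 6 is 26 -> NB
Final route key 82: none >= 82, wrap to smallest pos 26 -> NB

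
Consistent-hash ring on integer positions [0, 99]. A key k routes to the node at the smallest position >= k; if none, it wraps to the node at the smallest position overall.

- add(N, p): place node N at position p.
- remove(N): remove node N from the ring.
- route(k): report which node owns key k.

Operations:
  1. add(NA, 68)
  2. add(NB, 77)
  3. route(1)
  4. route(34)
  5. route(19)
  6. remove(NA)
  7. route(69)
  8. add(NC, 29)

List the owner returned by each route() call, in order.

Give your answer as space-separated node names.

Op 1: add NA@68 -> ring=[68:NA]
Op 2: add NB@77 -> ring=[68:NA,77:NB]
Op 3: route key 1: smallest pos >= 1 is 68 -> NA
Op 4: route key 34: smallest pos >= 34 is 68 -> NA
Op 5: route key 19: smallest pos >= 19 is 68 -> NA
Op 6: remove NA -> ring=[77:NB]
Op 7: route key 69: smallest pos >= 69 is 77 -> NB
Op 8: add NC@29 -> ring=[29:NC,77:NB]

Answer: NA NA NA NB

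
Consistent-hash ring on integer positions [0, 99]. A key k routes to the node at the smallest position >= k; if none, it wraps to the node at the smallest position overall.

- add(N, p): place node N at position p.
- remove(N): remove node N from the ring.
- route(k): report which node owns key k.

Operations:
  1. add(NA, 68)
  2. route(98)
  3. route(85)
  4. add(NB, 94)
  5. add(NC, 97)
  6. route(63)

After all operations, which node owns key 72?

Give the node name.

Op 1: add NA@68 -> ring=[68:NA]
Op 2: route key 98: none >= 98, wrap to smallest pos 68 -> NA
Op 3: route key 85: none >= 85, wrap to smallest pos 68 -> NA
Op 4: add NB@94 -> ring=[68:NA,94:NB]
Op 5: add NC@97 -> ring=[68:NA,94:NB,97:NC]
Op 6: route key 63: smallest pos >= 63 is 68 -> NA
Final route key 72: smallest pos >= 72 is 94 -> NB

Answer: NB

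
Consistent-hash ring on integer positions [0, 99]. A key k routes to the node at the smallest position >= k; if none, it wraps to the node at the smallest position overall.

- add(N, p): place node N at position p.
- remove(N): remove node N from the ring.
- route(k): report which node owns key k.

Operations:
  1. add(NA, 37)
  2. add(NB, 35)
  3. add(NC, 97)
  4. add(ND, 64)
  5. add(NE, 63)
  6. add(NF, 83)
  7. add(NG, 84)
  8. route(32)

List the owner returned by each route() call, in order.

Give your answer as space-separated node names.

Answer: NB

Derivation:
Op 1: add NA@37 -> ring=[37:NA]
Op 2: add NB@35 -> ring=[35:NB,37:NA]
Op 3: add NC@97 -> ring=[35:NB,37:NA,97:NC]
Op 4: add ND@64 -> ring=[35:NB,37:NA,64:ND,97:NC]
Op 5: add NE@63 -> ring=[35:NB,37:NA,63:NE,64:ND,97:NC]
Op 6: add NF@83 -> ring=[35:NB,37:NA,63:NE,64:ND,83:NF,97:NC]
Op 7: add NG@84 -> ring=[35:NB,37:NA,63:NE,64:ND,83:NF,84:NG,97:NC]
Op 8: route key 32: smallest pos >= 32 is 35 -> NB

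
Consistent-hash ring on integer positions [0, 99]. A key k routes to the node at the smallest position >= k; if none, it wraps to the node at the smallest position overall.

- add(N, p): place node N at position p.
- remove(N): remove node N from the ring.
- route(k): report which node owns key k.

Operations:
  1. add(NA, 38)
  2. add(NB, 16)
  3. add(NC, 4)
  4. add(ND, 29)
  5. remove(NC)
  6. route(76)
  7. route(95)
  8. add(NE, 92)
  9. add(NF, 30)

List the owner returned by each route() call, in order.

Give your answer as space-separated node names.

Answer: NB NB

Derivation:
Op 1: add NA@38 -> ring=[38:NA]
Op 2: add NB@16 -> ring=[16:NB,38:NA]
Op 3: add NC@4 -> ring=[4:NC,16:NB,38:NA]
Op 4: add ND@29 -> ring=[4:NC,16:NB,29:ND,38:NA]
Op 5: remove NC -> ring=[16:NB,29:ND,38:NA]
Op 6: route key 76: none >= 76, wrap to smallest pos 16 -> NB
Op 7: route key 95: none >= 95, wrap to smallest pos 16 -> NB
Op 8: add NE@92 -> ring=[16:NB,29:ND,38:NA,92:NE]
Op 9: add NF@30 -> ring=[16:NB,29:ND,30:NF,38:NA,92:NE]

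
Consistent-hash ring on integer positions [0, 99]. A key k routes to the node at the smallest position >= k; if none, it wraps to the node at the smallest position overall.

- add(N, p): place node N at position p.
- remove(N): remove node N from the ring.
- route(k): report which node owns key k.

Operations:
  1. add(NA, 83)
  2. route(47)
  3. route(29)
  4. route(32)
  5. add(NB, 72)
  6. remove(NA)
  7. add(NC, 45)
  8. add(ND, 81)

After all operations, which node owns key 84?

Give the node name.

Op 1: add NA@83 -> ring=[83:NA]
Op 2: route key 47: smallest pos >= 47 is 83 -> NA
Op 3: route key 29: smallest pos >= 29 is 83 -> NA
Op 4: route key 32: smallest pos >= 32 is 83 -> NA
Op 5: add NB@72 -> ring=[72:NB,83:NA]
Op 6: remove NA -> ring=[72:NB]
Op 7: add NC@45 -> ring=[45:NC,72:NB]
Op 8: add ND@81 -> ring=[45:NC,72:NB,81:ND]
Final route key 84: none >= 84, wrap to smallest pos 45 -> NC

Answer: NC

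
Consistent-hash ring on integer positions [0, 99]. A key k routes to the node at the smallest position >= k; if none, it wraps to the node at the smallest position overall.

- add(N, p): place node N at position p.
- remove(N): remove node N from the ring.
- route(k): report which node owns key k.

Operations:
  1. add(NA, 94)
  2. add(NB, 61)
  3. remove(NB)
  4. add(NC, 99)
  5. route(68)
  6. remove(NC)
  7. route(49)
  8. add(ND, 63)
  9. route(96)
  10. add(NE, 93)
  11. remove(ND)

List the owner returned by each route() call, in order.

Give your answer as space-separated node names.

Op 1: add NA@94 -> ring=[94:NA]
Op 2: add NB@61 -> ring=[61:NB,94:NA]
Op 3: remove NB -> ring=[94:NA]
Op 4: add NC@99 -> ring=[94:NA,99:NC]
Op 5: route key 68: smallest pos >= 68 is 94 -> NA
Op 6: remove NC -> ring=[94:NA]
Op 7: route key 49: smallest pos >= 49 is 94 -> NA
Op 8: add ND@63 -> ring=[63:ND,94:NA]
Op 9: route key 96: none >= 96, wrap to smallest pos 63 -> ND
Op 10: add NE@93 -> ring=[63:ND,93:NE,94:NA]
Op 11: remove ND -> ring=[93:NE,94:NA]

Answer: NA NA ND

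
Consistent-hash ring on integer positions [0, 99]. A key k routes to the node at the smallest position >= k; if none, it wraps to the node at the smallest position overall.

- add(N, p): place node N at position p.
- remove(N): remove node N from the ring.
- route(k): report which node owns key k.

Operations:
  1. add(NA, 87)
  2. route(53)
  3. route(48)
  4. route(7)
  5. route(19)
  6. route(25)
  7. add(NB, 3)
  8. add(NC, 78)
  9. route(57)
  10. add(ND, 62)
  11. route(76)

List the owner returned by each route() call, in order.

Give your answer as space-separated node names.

Op 1: add NA@87 -> ring=[87:NA]
Op 2: route key 53: smallest pos >= 53 is 87 -> NA
Op 3: route key 48: smallest pos >= 48 is 87 -> NA
Op 4: route key 7: smallest pos >= 7 is 87 -> NA
Op 5: route key 19: smallest pos >= 19 is 87 -> NA
Op 6: route key 25: smallest pos >= 25 is 87 -> NA
Op 7: add NB@3 -> ring=[3:NB,87:NA]
Op 8: add NC@78 -> ring=[3:NB,78:NC,87:NA]
Op 9: route key 57: smallest pos >= 57 is 78 -> NC
Op 10: add ND@62 -> ring=[3:NB,62:ND,78:NC,87:NA]
Op 11: route key 76: smallest pos >= 76 is 78 -> NC

Answer: NA NA NA NA NA NC NC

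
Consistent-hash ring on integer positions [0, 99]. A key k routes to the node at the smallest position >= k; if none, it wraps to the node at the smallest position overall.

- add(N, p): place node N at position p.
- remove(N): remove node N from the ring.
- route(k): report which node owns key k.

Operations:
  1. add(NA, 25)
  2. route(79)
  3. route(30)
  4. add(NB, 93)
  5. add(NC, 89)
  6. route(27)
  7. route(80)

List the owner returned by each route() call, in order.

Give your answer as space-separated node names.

Answer: NA NA NC NC

Derivation:
Op 1: add NA@25 -> ring=[25:NA]
Op 2: route key 79: none >= 79, wrap to smallest pos 25 -> NA
Op 3: route key 30: none >= 30, wrap to smallest pos 25 -> NA
Op 4: add NB@93 -> ring=[25:NA,93:NB]
Op 5: add NC@89 -> ring=[25:NA,89:NC,93:NB]
Op 6: route key 27: smallest pos >= 27 is 89 -> NC
Op 7: route key 80: smallest pos >= 80 is 89 -> NC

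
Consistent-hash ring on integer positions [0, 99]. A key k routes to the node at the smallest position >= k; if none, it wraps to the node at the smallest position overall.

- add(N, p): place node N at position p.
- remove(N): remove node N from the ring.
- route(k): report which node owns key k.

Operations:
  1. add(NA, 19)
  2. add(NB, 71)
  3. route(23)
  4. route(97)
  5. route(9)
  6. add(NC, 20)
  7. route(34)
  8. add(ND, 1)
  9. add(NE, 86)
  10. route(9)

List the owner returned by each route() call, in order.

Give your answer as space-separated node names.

Op 1: add NA@19 -> ring=[19:NA]
Op 2: add NB@71 -> ring=[19:NA,71:NB]
Op 3: route key 23: smallest pos >= 23 is 71 -> NB
Op 4: route key 97: none >= 97, wrap to smallest pos 19 -> NA
Op 5: route key 9: smallest pos >= 9 is 19 -> NA
Op 6: add NC@20 -> ring=[19:NA,20:NC,71:NB]
Op 7: route key 34: smallest pos >= 34 is 71 -> NB
Op 8: add ND@1 -> ring=[1:ND,19:NA,20:NC,71:NB]
Op 9: add NE@86 -> ring=[1:ND,19:NA,20:NC,71:NB,86:NE]
Op 10: route key 9: smallest pos >= 9 is 19 -> NA

Answer: NB NA NA NB NA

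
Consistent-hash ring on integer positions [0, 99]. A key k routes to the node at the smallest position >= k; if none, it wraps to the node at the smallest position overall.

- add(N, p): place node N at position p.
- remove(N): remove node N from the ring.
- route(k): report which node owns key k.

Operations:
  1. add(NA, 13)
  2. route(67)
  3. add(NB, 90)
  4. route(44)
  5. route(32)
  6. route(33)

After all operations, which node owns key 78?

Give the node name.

Answer: NB

Derivation:
Op 1: add NA@13 -> ring=[13:NA]
Op 2: route key 67: none >= 67, wrap to smallest pos 13 -> NA
Op 3: add NB@90 -> ring=[13:NA,90:NB]
Op 4: route key 44: smallest pos >= 44 is 90 -> NB
Op 5: route key 32: smallest pos >= 32 is 90 -> NB
Op 6: route key 33: smallest pos >= 33 is 90 -> NB
Final route key 78: smallest pos >= 78 is 90 -> NB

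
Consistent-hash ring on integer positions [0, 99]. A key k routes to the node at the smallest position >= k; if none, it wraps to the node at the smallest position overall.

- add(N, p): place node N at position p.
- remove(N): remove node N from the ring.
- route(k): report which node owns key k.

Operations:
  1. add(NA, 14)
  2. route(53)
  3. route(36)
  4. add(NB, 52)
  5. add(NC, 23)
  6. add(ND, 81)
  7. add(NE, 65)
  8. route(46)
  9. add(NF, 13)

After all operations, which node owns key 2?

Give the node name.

Op 1: add NA@14 -> ring=[14:NA]
Op 2: route key 53: none >= 53, wrap to smallest pos 14 -> NA
Op 3: route key 36: none >= 36, wrap to smallest pos 14 -> NA
Op 4: add NB@52 -> ring=[14:NA,52:NB]
Op 5: add NC@23 -> ring=[14:NA,23:NC,52:NB]
Op 6: add ND@81 -> ring=[14:NA,23:NC,52:NB,81:ND]
Op 7: add NE@65 -> ring=[14:NA,23:NC,52:NB,65:NE,81:ND]
Op 8: route key 46: smallest pos >= 46 is 52 -> NB
Op 9: add NF@13 -> ring=[13:NF,14:NA,23:NC,52:NB,65:NE,81:ND]
Final route key 2: smallest pos >= 2 is 13 -> NF

Answer: NF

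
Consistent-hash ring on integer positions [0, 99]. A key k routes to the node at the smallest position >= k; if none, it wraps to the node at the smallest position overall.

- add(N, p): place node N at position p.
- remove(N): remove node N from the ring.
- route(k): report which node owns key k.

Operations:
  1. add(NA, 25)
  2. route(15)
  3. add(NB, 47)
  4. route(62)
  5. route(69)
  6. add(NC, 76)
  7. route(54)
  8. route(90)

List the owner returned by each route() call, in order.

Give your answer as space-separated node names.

Op 1: add NA@25 -> ring=[25:NA]
Op 2: route key 15: smallest pos >= 15 is 25 -> NA
Op 3: add NB@47 -> ring=[25:NA,47:NB]
Op 4: route key 62: none >= 62, wrap to smallest pos 25 -> NA
Op 5: route key 69: none >= 69, wrap to smallest pos 25 -> NA
Op 6: add NC@76 -> ring=[25:NA,47:NB,76:NC]
Op 7: route key 54: smallest pos >= 54 is 76 -> NC
Op 8: route key 90: none >= 90, wrap to smallest pos 25 -> NA

Answer: NA NA NA NC NA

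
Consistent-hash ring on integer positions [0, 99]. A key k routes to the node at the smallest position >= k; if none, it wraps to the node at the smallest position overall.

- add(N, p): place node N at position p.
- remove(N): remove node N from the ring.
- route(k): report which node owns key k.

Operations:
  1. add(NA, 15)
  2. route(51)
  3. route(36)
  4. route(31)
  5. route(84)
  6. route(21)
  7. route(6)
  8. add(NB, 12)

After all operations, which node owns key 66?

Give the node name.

Answer: NB

Derivation:
Op 1: add NA@15 -> ring=[15:NA]
Op 2: route key 51: none >= 51, wrap to smallest pos 15 -> NA
Op 3: route key 36: none >= 36, wrap to smallest pos 15 -> NA
Op 4: route key 31: none >= 31, wrap to smallest pos 15 -> NA
Op 5: route key 84: none >= 84, wrap to smallest pos 15 -> NA
Op 6: route key 21: none >= 21, wrap to smallest pos 15 -> NA
Op 7: route key 6: smallest pos >= 6 is 15 -> NA
Op 8: add NB@12 -> ring=[12:NB,15:NA]
Final route key 66: none >= 66, wrap to smallest pos 12 -> NB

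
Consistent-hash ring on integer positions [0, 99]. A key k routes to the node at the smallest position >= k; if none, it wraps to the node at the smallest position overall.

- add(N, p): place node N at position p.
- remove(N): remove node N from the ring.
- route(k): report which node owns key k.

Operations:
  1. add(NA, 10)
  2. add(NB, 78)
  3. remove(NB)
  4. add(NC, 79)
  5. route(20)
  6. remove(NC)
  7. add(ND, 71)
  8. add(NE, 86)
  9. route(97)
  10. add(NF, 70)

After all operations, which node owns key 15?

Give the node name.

Answer: NF

Derivation:
Op 1: add NA@10 -> ring=[10:NA]
Op 2: add NB@78 -> ring=[10:NA,78:NB]
Op 3: remove NB -> ring=[10:NA]
Op 4: add NC@79 -> ring=[10:NA,79:NC]
Op 5: route key 20: smallest pos >= 20 is 79 -> NC
Op 6: remove NC -> ring=[10:NA]
Op 7: add ND@71 -> ring=[10:NA,71:ND]
Op 8: add NE@86 -> ring=[10:NA,71:ND,86:NE]
Op 9: route key 97: none >= 97, wrap to smallest pos 10 -> NA
Op 10: add NF@70 -> ring=[10:NA,70:NF,71:ND,86:NE]
Final route key 15: smallest pos >= 15 is 70 -> NF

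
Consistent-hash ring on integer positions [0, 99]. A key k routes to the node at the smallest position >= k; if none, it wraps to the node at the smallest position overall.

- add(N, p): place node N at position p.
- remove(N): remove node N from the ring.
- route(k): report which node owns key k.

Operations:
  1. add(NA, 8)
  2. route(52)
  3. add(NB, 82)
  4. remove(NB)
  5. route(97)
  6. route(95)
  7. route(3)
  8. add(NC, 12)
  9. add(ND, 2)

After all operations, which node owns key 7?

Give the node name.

Answer: NA

Derivation:
Op 1: add NA@8 -> ring=[8:NA]
Op 2: route key 52: none >= 52, wrap to smallest pos 8 -> NA
Op 3: add NB@82 -> ring=[8:NA,82:NB]
Op 4: remove NB -> ring=[8:NA]
Op 5: route key 97: none >= 97, wrap to smallest pos 8 -> NA
Op 6: route key 95: none >= 95, wrap to smallest pos 8 -> NA
Op 7: route key 3: smallest pos >= 3 is 8 -> NA
Op 8: add NC@12 -> ring=[8:NA,12:NC]
Op 9: add ND@2 -> ring=[2:ND,8:NA,12:NC]
Final route key 7: smallest pos >= 7 is 8 -> NA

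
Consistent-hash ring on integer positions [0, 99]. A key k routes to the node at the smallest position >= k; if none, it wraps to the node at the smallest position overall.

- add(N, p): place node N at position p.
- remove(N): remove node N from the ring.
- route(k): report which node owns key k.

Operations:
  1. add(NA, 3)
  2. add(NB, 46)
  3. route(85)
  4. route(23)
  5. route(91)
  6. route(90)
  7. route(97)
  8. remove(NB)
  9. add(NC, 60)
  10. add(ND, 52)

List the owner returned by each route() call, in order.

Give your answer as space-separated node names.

Op 1: add NA@3 -> ring=[3:NA]
Op 2: add NB@46 -> ring=[3:NA,46:NB]
Op 3: route key 85: none >= 85, wrap to smallest pos 3 -> NA
Op 4: route key 23: smallest pos >= 23 is 46 -> NB
Op 5: route key 91: none >= 91, wrap to smallest pos 3 -> NA
Op 6: route key 90: none >= 90, wrap to smallest pos 3 -> NA
Op 7: route key 97: none >= 97, wrap to smallest pos 3 -> NA
Op 8: remove NB -> ring=[3:NA]
Op 9: add NC@60 -> ring=[3:NA,60:NC]
Op 10: add ND@52 -> ring=[3:NA,52:ND,60:NC]

Answer: NA NB NA NA NA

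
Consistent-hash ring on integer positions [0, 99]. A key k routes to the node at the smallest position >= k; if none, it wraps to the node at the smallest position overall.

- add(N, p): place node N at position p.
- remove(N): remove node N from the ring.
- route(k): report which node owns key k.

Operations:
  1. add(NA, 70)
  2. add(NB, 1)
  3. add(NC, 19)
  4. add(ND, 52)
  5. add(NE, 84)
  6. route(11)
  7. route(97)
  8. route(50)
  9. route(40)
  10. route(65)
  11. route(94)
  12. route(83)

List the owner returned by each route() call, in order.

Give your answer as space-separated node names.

Op 1: add NA@70 -> ring=[70:NA]
Op 2: add NB@1 -> ring=[1:NB,70:NA]
Op 3: add NC@19 -> ring=[1:NB,19:NC,70:NA]
Op 4: add ND@52 -> ring=[1:NB,19:NC,52:ND,70:NA]
Op 5: add NE@84 -> ring=[1:NB,19:NC,52:ND,70:NA,84:NE]
Op 6: route key 11: smallest pos >= 11 is 19 -> NC
Op 7: route key 97: none >= 97, wrap to smallest pos 1 -> NB
Op 8: route key 50: smallest pos >= 50 is 52 -> ND
Op 9: route key 40: smallest pos >= 40 is 52 -> ND
Op 10: route key 65: smallest pos >= 65 is 70 -> NA
Op 11: route key 94: none >= 94, wrap to smallest pos 1 -> NB
Op 12: route key 83: smallest pos >= 83 is 84 -> NE

Answer: NC NB ND ND NA NB NE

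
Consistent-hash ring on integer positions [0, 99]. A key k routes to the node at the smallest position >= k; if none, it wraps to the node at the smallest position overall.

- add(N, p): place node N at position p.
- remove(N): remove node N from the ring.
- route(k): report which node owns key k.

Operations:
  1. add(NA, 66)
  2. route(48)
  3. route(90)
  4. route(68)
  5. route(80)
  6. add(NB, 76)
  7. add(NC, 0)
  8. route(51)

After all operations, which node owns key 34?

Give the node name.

Answer: NA

Derivation:
Op 1: add NA@66 -> ring=[66:NA]
Op 2: route key 48: smallest pos >= 48 is 66 -> NA
Op 3: route key 90: none >= 90, wrap to smallest pos 66 -> NA
Op 4: route key 68: none >= 68, wrap to smallest pos 66 -> NA
Op 5: route key 80: none >= 80, wrap to smallest pos 66 -> NA
Op 6: add NB@76 -> ring=[66:NA,76:NB]
Op 7: add NC@0 -> ring=[0:NC,66:NA,76:NB]
Op 8: route key 51: smallest pos >= 51 is 66 -> NA
Final route key 34: smallest pos >= 34 is 66 -> NA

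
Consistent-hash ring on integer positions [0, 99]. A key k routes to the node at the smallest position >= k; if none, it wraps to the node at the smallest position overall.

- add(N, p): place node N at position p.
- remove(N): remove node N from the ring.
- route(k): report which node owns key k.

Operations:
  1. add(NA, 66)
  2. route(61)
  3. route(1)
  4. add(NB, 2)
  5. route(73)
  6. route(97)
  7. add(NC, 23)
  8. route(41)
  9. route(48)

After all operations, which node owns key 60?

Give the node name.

Op 1: add NA@66 -> ring=[66:NA]
Op 2: route key 61: smallest pos >= 61 is 66 -> NA
Op 3: route key 1: smallest pos >= 1 is 66 -> NA
Op 4: add NB@2 -> ring=[2:NB,66:NA]
Op 5: route key 73: none >= 73, wrap to smallest pos 2 -> NB
Op 6: route key 97: none >= 97, wrap to smallest pos 2 -> NB
Op 7: add NC@23 -> ring=[2:NB,23:NC,66:NA]
Op 8: route key 41: smallest pos >= 41 is 66 -> NA
Op 9: route key 48: smallest pos >= 48 is 66 -> NA
Final route key 60: smallest pos >= 60 is 66 -> NA

Answer: NA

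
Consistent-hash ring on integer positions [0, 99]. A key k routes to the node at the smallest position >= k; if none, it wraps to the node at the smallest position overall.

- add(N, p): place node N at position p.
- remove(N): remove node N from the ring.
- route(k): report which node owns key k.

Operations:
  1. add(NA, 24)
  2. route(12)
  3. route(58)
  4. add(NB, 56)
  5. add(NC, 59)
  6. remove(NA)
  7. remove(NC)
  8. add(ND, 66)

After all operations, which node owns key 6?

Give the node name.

Op 1: add NA@24 -> ring=[24:NA]
Op 2: route key 12: smallest pos >= 12 is 24 -> NA
Op 3: route key 58: none >= 58, wrap to smallest pos 24 -> NA
Op 4: add NB@56 -> ring=[24:NA,56:NB]
Op 5: add NC@59 -> ring=[24:NA,56:NB,59:NC]
Op 6: remove NA -> ring=[56:NB,59:NC]
Op 7: remove NC -> ring=[56:NB]
Op 8: add ND@66 -> ring=[56:NB,66:ND]
Final route key 6: smallest pos >= 6 is 56 -> NB

Answer: NB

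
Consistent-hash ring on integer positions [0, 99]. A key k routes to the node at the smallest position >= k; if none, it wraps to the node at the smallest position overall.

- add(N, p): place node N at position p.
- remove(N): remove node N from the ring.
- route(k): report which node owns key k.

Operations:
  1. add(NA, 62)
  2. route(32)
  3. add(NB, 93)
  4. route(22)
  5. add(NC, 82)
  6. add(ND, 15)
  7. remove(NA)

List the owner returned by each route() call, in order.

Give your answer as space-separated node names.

Answer: NA NA

Derivation:
Op 1: add NA@62 -> ring=[62:NA]
Op 2: route key 32: smallest pos >= 32 is 62 -> NA
Op 3: add NB@93 -> ring=[62:NA,93:NB]
Op 4: route key 22: smallest pos >= 22 is 62 -> NA
Op 5: add NC@82 -> ring=[62:NA,82:NC,93:NB]
Op 6: add ND@15 -> ring=[15:ND,62:NA,82:NC,93:NB]
Op 7: remove NA -> ring=[15:ND,82:NC,93:NB]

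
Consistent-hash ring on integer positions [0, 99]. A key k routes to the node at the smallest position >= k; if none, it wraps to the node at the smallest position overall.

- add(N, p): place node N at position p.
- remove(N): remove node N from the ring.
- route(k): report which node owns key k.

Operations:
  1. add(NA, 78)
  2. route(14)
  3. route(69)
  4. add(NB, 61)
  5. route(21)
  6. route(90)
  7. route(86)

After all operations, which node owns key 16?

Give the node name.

Answer: NB

Derivation:
Op 1: add NA@78 -> ring=[78:NA]
Op 2: route key 14: smallest pos >= 14 is 78 -> NA
Op 3: route key 69: smallest pos >= 69 is 78 -> NA
Op 4: add NB@61 -> ring=[61:NB,78:NA]
Op 5: route key 21: smallest pos >= 21 is 61 -> NB
Op 6: route key 90: none >= 90, wrap to smallest pos 61 -> NB
Op 7: route key 86: none >= 86, wrap to smallest pos 61 -> NB
Final route key 16: smallest pos >= 16 is 61 -> NB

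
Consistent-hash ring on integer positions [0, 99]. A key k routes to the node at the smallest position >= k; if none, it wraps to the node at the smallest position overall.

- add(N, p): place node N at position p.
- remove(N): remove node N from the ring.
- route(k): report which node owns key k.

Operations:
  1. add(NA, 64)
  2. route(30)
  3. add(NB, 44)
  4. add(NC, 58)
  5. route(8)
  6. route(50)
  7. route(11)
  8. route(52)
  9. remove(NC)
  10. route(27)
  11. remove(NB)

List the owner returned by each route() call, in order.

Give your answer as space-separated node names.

Answer: NA NB NC NB NC NB

Derivation:
Op 1: add NA@64 -> ring=[64:NA]
Op 2: route key 30: smallest pos >= 30 is 64 -> NA
Op 3: add NB@44 -> ring=[44:NB,64:NA]
Op 4: add NC@58 -> ring=[44:NB,58:NC,64:NA]
Op 5: route key 8: smallest pos >= 8 is 44 -> NB
Op 6: route key 50: smallest pos >= 50 is 58 -> NC
Op 7: route key 11: smallest pos >= 11 is 44 -> NB
Op 8: route key 52: smallest pos >= 52 is 58 -> NC
Op 9: remove NC -> ring=[44:NB,64:NA]
Op 10: route key 27: smallest pos >= 27 is 44 -> NB
Op 11: remove NB -> ring=[64:NA]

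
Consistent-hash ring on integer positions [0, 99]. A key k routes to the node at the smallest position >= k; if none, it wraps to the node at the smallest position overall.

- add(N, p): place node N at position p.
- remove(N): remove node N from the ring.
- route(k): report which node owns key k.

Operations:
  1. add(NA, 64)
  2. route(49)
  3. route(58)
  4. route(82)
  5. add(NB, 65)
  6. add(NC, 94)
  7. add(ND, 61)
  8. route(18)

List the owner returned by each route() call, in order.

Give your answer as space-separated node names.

Answer: NA NA NA ND

Derivation:
Op 1: add NA@64 -> ring=[64:NA]
Op 2: route key 49: smallest pos >= 49 is 64 -> NA
Op 3: route key 58: smallest pos >= 58 is 64 -> NA
Op 4: route key 82: none >= 82, wrap to smallest pos 64 -> NA
Op 5: add NB@65 -> ring=[64:NA,65:NB]
Op 6: add NC@94 -> ring=[64:NA,65:NB,94:NC]
Op 7: add ND@61 -> ring=[61:ND,64:NA,65:NB,94:NC]
Op 8: route key 18: smallest pos >= 18 is 61 -> ND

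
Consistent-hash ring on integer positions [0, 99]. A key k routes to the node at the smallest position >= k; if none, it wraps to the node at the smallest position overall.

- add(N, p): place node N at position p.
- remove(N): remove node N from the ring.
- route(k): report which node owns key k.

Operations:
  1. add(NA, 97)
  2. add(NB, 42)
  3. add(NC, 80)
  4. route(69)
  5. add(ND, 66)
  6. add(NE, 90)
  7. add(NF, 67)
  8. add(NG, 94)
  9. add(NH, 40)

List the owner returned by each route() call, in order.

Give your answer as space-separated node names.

Answer: NC

Derivation:
Op 1: add NA@97 -> ring=[97:NA]
Op 2: add NB@42 -> ring=[42:NB,97:NA]
Op 3: add NC@80 -> ring=[42:NB,80:NC,97:NA]
Op 4: route key 69: smallest pos >= 69 is 80 -> NC
Op 5: add ND@66 -> ring=[42:NB,66:ND,80:NC,97:NA]
Op 6: add NE@90 -> ring=[42:NB,66:ND,80:NC,90:NE,97:NA]
Op 7: add NF@67 -> ring=[42:NB,66:ND,67:NF,80:NC,90:NE,97:NA]
Op 8: add NG@94 -> ring=[42:NB,66:ND,67:NF,80:NC,90:NE,94:NG,97:NA]
Op 9: add NH@40 -> ring=[40:NH,42:NB,66:ND,67:NF,80:NC,90:NE,94:NG,97:NA]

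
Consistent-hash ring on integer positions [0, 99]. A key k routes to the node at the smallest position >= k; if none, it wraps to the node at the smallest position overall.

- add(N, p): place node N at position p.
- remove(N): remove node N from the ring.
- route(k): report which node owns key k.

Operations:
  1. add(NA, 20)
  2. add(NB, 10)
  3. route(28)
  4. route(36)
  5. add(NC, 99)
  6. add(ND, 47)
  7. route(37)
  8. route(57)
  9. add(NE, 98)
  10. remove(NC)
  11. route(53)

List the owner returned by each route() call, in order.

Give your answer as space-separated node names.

Op 1: add NA@20 -> ring=[20:NA]
Op 2: add NB@10 -> ring=[10:NB,20:NA]
Op 3: route key 28: none >= 28, wrap to smallest pos 10 -> NB
Op 4: route key 36: none >= 36, wrap to smallest pos 10 -> NB
Op 5: add NC@99 -> ring=[10:NB,20:NA,99:NC]
Op 6: add ND@47 -> ring=[10:NB,20:NA,47:ND,99:NC]
Op 7: route key 37: smallest pos >= 37 is 47 -> ND
Op 8: route key 57: smallest pos >= 57 is 99 -> NC
Op 9: add NE@98 -> ring=[10:NB,20:NA,47:ND,98:NE,99:NC]
Op 10: remove NC -> ring=[10:NB,20:NA,47:ND,98:NE]
Op 11: route key 53: smallest pos >= 53 is 98 -> NE

Answer: NB NB ND NC NE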